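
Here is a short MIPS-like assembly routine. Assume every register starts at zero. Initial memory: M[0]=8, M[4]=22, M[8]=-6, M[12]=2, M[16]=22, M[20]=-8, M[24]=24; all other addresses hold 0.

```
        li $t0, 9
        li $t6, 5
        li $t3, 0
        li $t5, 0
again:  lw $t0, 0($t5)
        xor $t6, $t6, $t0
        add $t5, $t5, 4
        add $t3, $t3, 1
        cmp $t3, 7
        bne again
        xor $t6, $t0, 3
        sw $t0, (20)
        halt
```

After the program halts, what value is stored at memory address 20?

li $t0, 9 → $t0=9
li $t6, 5 → $t6=5
li $t3, 0 → $t3=0
li $t5, 0 → $t5=0
lw $t0, 0($t5) → $t0=M[0]=8
xor $t6, $t6, $t0 → $t6=5^8=13
add $t5, $t5, 4 → $t5=0+4=4
add $t3, $t3, 1 → $t3=0+1=1
cmp $t3, 7  (cmp 1,7)
bne again: taken
lw $t0, 0($t5) → $t0=M[4]=22
xor $t6, $t6, $t0 → $t6=13^22=27
add $t5, $t5, 4 → $t5=4+4=8
add $t3, $t3, 1 → $t3=1+1=2
cmp $t3, 7  (cmp 2,7)
bne again: taken
lw $t0, 0($t5) → $t0=M[8]=-6
xor $t6, $t6, $t0 → $t6=27^(-6)=-31
add $t5, $t5, 4 → $t5=8+4=12
add $t3, $t3, 1 → $t3=2+1=3
cmp $t3, 7  (cmp 3,7)
bne again: taken
lw $t0, 0($t5) → $t0=M[12]=2
xor $t6, $t6, $t0 → $t6=(-31)^2=-29
add $t5, $t5, 4 → $t5=12+4=16
add $t3, $t3, 1 → $t3=3+1=4
cmp $t3, 7  (cmp 4,7)
bne again: taken
lw $t0, 0($t5) → $t0=M[16]=22
xor $t6, $t6, $t0 → $t6=(-29)^22=-11
add $t5, $t5, 4 → $t5=16+4=20
add $t3, $t3, 1 → $t3=4+1=5
cmp $t3, 7  (cmp 5,7)
bne again: taken
lw $t0, 0($t5) → $t0=M[20]=-8
xor $t6, $t6, $t0 → $t6=(-11)^(-8)=13
add $t5, $t5, 4 → $t5=20+4=24
add $t3, $t3, 1 → $t3=5+1=6
cmp $t3, 7  (cmp 6,7)
bne again: taken
lw $t0, 0($t5) → $t0=M[24]=24
xor $t6, $t6, $t0 → $t6=13^24=21
add $t5, $t5, 4 → $t5=24+4=28
add $t3, $t3, 1 → $t3=6+1=7
cmp $t3, 7  (cmp 7,7)
bne again: not taken
xor $t6, $t0, 3 → $t6=24^3=27
sw $t0, (20) → M[20]=24
halt.

24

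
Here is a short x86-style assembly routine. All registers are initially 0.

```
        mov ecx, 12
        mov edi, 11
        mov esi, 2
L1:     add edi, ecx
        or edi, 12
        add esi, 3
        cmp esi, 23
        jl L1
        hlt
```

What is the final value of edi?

ecx=12
edi=11
esi=2
edi=11+12=23
edi=23|12=31
esi=2+3=5
cmp esi, 23  (cmp 5,23)
jl L1: taken
edi=31+12=43
edi=43|12=47
esi=5+3=8
cmp esi, 23  (cmp 8,23)
jl L1: taken
edi=47+12=59
edi=59|12=63
esi=8+3=11
cmp esi, 23  (cmp 11,23)
jl L1: taken
edi=63+12=75
edi=75|12=79
esi=11+3=14
cmp esi, 23  (cmp 14,23)
jl L1: taken
edi=79+12=91
edi=91|12=95
esi=14+3=17
cmp esi, 23  (cmp 17,23)
jl L1: taken
edi=95+12=107
edi=107|12=111
esi=17+3=20
cmp esi, 23  (cmp 20,23)
jl L1: taken
edi=111+12=123
edi=123|12=127
esi=20+3=23
cmp esi, 23  (cmp 23,23)
jl L1: not taken
halt.

127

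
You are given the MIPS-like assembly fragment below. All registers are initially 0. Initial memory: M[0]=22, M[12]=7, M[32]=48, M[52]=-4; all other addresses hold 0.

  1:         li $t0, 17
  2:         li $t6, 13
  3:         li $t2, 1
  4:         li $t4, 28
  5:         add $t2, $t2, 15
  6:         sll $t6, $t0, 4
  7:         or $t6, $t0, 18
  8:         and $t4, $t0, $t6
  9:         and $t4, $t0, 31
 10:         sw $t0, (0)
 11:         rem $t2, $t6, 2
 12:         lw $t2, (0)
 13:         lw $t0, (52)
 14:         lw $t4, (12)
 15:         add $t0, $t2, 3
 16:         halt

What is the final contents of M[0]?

$t0=17
$t6=13
$t2=1
$t4=28
$t2=1+15=16
$t6=17<<4=272
$t6=17|18=19
$t4=17&19=17
$t4=17&31=17
sw $t0, (0) → M[0]=17
$t2=19%2=1
$t2=M[0]=17
$t0=M[52]=-4
$t4=M[12]=7
$t0=17+3=20
halt.

17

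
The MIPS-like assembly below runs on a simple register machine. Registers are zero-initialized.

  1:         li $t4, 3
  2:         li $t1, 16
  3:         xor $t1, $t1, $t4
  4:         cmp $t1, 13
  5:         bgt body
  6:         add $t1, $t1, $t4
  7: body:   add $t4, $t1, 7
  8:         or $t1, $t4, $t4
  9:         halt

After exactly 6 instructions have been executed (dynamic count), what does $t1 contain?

19

$t4=3
$t1=16
$t1=16^3=19
cmp $t1, 13  (cmp 19,13)
bgt body: taken
$t4=19+7=26
After step 6: $t1 = 19.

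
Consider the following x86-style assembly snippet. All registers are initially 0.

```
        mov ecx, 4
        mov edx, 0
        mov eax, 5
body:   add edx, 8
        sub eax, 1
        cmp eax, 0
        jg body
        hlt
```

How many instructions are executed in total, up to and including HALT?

24

after mov ecx, 4: ecx=4
after mov edx, 0: edx=0
after mov eax, 5: eax=5
after add edx, 8: edx=0+8=8
after sub eax, 1: eax=5-1=4
cmp eax, 0  (cmp 4,0)
jg body: taken
after add edx, 8: edx=8+8=16
after sub eax, 1: eax=4-1=3
cmp eax, 0  (cmp 3,0)
jg body: taken
after add edx, 8: edx=16+8=24
after sub eax, 1: eax=3-1=2
cmp eax, 0  (cmp 2,0)
jg body: taken
after add edx, 8: edx=24+8=32
after sub eax, 1: eax=2-1=1
cmp eax, 0  (cmp 1,0)
jg body: taken
after add edx, 8: edx=32+8=40
after sub eax, 1: eax=1-1=0
cmp eax, 0  (cmp 0,0)
jg body: not taken
halt.
Total executed instructions: 24.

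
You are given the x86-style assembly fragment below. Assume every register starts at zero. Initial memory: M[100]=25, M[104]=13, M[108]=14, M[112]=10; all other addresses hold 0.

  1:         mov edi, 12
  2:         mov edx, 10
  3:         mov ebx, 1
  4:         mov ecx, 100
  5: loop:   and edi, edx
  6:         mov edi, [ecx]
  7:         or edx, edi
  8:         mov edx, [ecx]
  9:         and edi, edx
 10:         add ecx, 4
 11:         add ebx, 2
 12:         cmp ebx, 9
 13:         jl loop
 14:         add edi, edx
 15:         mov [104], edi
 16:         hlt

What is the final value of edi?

after mov edi, 12: edi=12
after mov edx, 10: edx=10
after mov ebx, 1: ebx=1
after mov ecx, 100: ecx=100
after and edi, edx: edi=12&10=8
after mov edi, [ecx]: edi=M[100]=25
after or edx, edi: edx=10|25=27
after mov edx, [ecx]: edx=M[100]=25
after and edi, edx: edi=25&25=25
after add ecx, 4: ecx=100+4=104
after add ebx, 2: ebx=1+2=3
cmp ebx, 9  (cmp 3,9)
jl loop: taken
after and edi, edx: edi=25&25=25
after mov edi, [ecx]: edi=M[104]=13
after or edx, edi: edx=25|13=29
after mov edx, [ecx]: edx=M[104]=13
after and edi, edx: edi=13&13=13
after add ecx, 4: ecx=104+4=108
after add ebx, 2: ebx=3+2=5
cmp ebx, 9  (cmp 5,9)
jl loop: taken
after and edi, edx: edi=13&13=13
after mov edi, [ecx]: edi=M[108]=14
after or edx, edi: edx=13|14=15
after mov edx, [ecx]: edx=M[108]=14
after and edi, edx: edi=14&14=14
after add ecx, 4: ecx=108+4=112
after add ebx, 2: ebx=5+2=7
cmp ebx, 9  (cmp 7,9)
jl loop: taken
after and edi, edx: edi=14&14=14
after mov edi, [ecx]: edi=M[112]=10
after or edx, edi: edx=14|10=14
after mov edx, [ecx]: edx=M[112]=10
after and edi, edx: edi=10&10=10
after add ecx, 4: ecx=112+4=116
after add ebx, 2: ebx=7+2=9
cmp ebx, 9  (cmp 9,9)
jl loop: not taken
after add edi, edx: edi=10+10=20
mov [104], edi → M[104]=20
halt.

20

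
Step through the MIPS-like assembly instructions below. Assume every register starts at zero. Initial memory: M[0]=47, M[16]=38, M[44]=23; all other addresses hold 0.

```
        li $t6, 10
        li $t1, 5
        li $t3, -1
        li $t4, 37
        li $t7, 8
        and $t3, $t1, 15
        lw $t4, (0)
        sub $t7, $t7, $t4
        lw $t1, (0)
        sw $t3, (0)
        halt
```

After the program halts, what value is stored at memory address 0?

li $t6, 10 → $t6=10
li $t1, 5 → $t1=5
li $t3, -1 → $t3=-1
li $t4, 37 → $t4=37
li $t7, 8 → $t7=8
and $t3, $t1, 15 → $t3=5&15=5
lw $t4, (0) → $t4=M[0]=47
sub $t7, $t7, $t4 → $t7=8-47=-39
lw $t1, (0) → $t1=M[0]=47
sw $t3, (0) → M[0]=5
halt.

5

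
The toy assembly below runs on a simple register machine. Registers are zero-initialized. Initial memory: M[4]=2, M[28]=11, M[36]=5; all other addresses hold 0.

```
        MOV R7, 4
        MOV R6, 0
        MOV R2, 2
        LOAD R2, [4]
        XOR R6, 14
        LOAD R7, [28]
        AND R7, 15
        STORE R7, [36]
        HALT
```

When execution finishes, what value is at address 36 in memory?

11

MOV R7, 4 → R7=4
MOV R6, 0 → R6=0
MOV R2, 2 → R2=2
LOAD R2, [4] → R2=M[4]=2
XOR R6, 14 → R6=0^14=14
LOAD R7, [28] → R7=M[28]=11
AND R7, 15 → R7=11&15=11
STORE R7, [36] → M[36]=11
halt.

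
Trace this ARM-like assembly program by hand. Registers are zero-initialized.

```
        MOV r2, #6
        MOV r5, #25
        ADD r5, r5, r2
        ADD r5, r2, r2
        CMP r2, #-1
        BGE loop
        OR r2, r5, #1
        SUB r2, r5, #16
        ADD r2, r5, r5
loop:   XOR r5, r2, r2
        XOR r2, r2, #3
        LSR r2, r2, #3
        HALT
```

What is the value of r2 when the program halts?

r2=6
r5=25
r5=25+6=31
r5=6+6=12
CMP r2, #-1  (cmp 6,-1)
BGE loop: taken
r5=6^6=0
r2=6^3=5
r2=5>>3=0
halt.

0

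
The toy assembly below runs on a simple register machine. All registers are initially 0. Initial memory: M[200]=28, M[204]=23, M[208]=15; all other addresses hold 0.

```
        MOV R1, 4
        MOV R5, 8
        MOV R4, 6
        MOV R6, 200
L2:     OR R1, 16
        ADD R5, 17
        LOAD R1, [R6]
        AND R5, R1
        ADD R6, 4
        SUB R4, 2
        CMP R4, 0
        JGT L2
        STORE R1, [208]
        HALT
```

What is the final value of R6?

212

after MOV R1, 4: R1=4
after MOV R5, 8: R5=8
after MOV R4, 6: R4=6
after MOV R6, 200: R6=200
after OR R1, 16: R1=4|16=20
after ADD R5, 17: R5=8+17=25
after LOAD R1, [R6]: R1=M[200]=28
after AND R5, R1: R5=25&28=24
after ADD R6, 4: R6=200+4=204
after SUB R4, 2: R4=6-2=4
CMP R4, 0  (cmp 4,0)
JGT L2: taken
after OR R1, 16: R1=28|16=28
after ADD R5, 17: R5=24+17=41
after LOAD R1, [R6]: R1=M[204]=23
after AND R5, R1: R5=41&23=1
after ADD R6, 4: R6=204+4=208
after SUB R4, 2: R4=4-2=2
CMP R4, 0  (cmp 2,0)
JGT L2: taken
after OR R1, 16: R1=23|16=23
after ADD R5, 17: R5=1+17=18
after LOAD R1, [R6]: R1=M[208]=15
after AND R5, R1: R5=18&15=2
after ADD R6, 4: R6=208+4=212
after SUB R4, 2: R4=2-2=0
CMP R4, 0  (cmp 0,0)
JGT L2: not taken
STORE R1, [208] → M[208]=15
halt.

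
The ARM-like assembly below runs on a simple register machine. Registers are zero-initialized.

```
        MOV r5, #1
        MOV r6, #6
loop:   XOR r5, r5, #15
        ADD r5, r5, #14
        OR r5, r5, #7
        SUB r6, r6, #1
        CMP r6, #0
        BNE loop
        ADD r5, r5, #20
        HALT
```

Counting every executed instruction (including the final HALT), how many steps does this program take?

r5=1
r6=6
r5=1^15=14
r5=14+14=28
r5=28|7=31
r6=6-1=5
CMP r6, #0  (cmp 5,0)
BNE loop: taken
r5=31^15=16
r5=16+14=30
r5=30|7=31
r6=5-1=4
CMP r6, #0  (cmp 4,0)
BNE loop: taken
r5=31^15=16
r5=16+14=30
r5=30|7=31
r6=4-1=3
CMP r6, #0  (cmp 3,0)
BNE loop: taken
r5=31^15=16
r5=16+14=30
r5=30|7=31
r6=3-1=2
CMP r6, #0  (cmp 2,0)
BNE loop: taken
r5=31^15=16
r5=16+14=30
r5=30|7=31
r6=2-1=1
CMP r6, #0  (cmp 1,0)
BNE loop: taken
r5=31^15=16
r5=16+14=30
r5=30|7=31
r6=1-1=0
CMP r6, #0  (cmp 0,0)
BNE loop: not taken
r5=31+20=51
halt.
Total executed instructions: 40.

40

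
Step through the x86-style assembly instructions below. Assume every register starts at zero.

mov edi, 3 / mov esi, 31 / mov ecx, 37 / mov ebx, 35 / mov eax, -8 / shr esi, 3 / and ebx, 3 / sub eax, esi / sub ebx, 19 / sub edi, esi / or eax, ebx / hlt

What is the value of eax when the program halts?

-11

mov edi, 3 → edi=3
mov esi, 31 → esi=31
mov ecx, 37 → ecx=37
mov ebx, 35 → ebx=35
mov eax, -8 → eax=-8
shr esi, 3 → esi=31>>3=3
and ebx, 3 → ebx=35&3=3
sub eax, esi → eax=(-8)-3=-11
sub ebx, 19 → ebx=3-19=-16
sub edi, esi → edi=3-3=0
or eax, ebx → eax=(-11)|(-16)=-11
halt.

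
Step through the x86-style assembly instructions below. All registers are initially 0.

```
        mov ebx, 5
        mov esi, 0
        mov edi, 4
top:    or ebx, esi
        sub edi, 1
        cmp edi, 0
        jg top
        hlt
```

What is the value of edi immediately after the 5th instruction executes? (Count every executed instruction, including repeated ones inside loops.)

3

mov ebx, 5 → ebx=5
mov esi, 0 → esi=0
mov edi, 4 → edi=4
or ebx, esi → ebx=5|0=5
sub edi, 1 → edi=4-1=3
After step 5: edi = 3.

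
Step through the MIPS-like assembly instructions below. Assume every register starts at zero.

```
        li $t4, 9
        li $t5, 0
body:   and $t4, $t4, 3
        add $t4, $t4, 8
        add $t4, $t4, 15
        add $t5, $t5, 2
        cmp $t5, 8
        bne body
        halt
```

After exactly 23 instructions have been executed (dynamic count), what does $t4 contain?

after li $t4, 9: $t4=9
after li $t5, 0: $t5=0
after and $t4, $t4, 3: $t4=9&3=1
after add $t4, $t4, 8: $t4=1+8=9
after add $t4, $t4, 15: $t4=9+15=24
after add $t5, $t5, 2: $t5=0+2=2
cmp $t5, 8  (cmp 2,8)
bne body: taken
after and $t4, $t4, 3: $t4=24&3=0
after add $t4, $t4, 8: $t4=0+8=8
after add $t4, $t4, 15: $t4=8+15=23
after add $t5, $t5, 2: $t5=2+2=4
cmp $t5, 8  (cmp 4,8)
bne body: taken
after and $t4, $t4, 3: $t4=23&3=3
after add $t4, $t4, 8: $t4=3+8=11
after add $t4, $t4, 15: $t4=11+15=26
after add $t5, $t5, 2: $t5=4+2=6
cmp $t5, 8  (cmp 6,8)
bne body: taken
after and $t4, $t4, 3: $t4=26&3=2
after add $t4, $t4, 8: $t4=2+8=10
after add $t4, $t4, 15: $t4=10+15=25
After step 23: $t4 = 25.

25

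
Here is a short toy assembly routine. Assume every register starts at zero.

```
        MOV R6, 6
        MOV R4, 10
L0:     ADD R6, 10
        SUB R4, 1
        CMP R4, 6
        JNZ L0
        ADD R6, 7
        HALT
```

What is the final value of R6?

53

MOV R6, 6 → R6=6
MOV R4, 10 → R4=10
ADD R6, 10 → R6=6+10=16
SUB R4, 1 → R4=10-1=9
CMP R4, 6  (cmp 9,6)
JNZ L0: taken
ADD R6, 10 → R6=16+10=26
SUB R4, 1 → R4=9-1=8
CMP R4, 6  (cmp 8,6)
JNZ L0: taken
ADD R6, 10 → R6=26+10=36
SUB R4, 1 → R4=8-1=7
CMP R4, 6  (cmp 7,6)
JNZ L0: taken
ADD R6, 10 → R6=36+10=46
SUB R4, 1 → R4=7-1=6
CMP R4, 6  (cmp 6,6)
JNZ L0: not taken
ADD R6, 7 → R6=46+7=53
halt.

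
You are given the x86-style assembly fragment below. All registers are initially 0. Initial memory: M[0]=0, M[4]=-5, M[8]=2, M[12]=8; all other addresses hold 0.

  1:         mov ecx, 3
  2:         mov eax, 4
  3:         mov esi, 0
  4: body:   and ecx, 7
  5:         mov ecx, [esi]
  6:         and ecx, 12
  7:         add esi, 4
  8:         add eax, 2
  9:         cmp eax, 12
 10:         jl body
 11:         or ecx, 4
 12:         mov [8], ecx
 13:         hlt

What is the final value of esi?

mov ecx, 3 → ecx=3
mov eax, 4 → eax=4
mov esi, 0 → esi=0
and ecx, 7 → ecx=3&7=3
mov ecx, [esi] → ecx=M[0]=0
and ecx, 12 → ecx=0&12=0
add esi, 4 → esi=0+4=4
add eax, 2 → eax=4+2=6
cmp eax, 12  (cmp 6,12)
jl body: taken
and ecx, 7 → ecx=0&7=0
mov ecx, [esi] → ecx=M[4]=-5
and ecx, 12 → ecx=(-5)&12=8
add esi, 4 → esi=4+4=8
add eax, 2 → eax=6+2=8
cmp eax, 12  (cmp 8,12)
jl body: taken
and ecx, 7 → ecx=8&7=0
mov ecx, [esi] → ecx=M[8]=2
and ecx, 12 → ecx=2&12=0
add esi, 4 → esi=8+4=12
add eax, 2 → eax=8+2=10
cmp eax, 12  (cmp 10,12)
jl body: taken
and ecx, 7 → ecx=0&7=0
mov ecx, [esi] → ecx=M[12]=8
and ecx, 12 → ecx=8&12=8
add esi, 4 → esi=12+4=16
add eax, 2 → eax=10+2=12
cmp eax, 12  (cmp 12,12)
jl body: not taken
or ecx, 4 → ecx=8|4=12
mov [8], ecx → M[8]=12
halt.

16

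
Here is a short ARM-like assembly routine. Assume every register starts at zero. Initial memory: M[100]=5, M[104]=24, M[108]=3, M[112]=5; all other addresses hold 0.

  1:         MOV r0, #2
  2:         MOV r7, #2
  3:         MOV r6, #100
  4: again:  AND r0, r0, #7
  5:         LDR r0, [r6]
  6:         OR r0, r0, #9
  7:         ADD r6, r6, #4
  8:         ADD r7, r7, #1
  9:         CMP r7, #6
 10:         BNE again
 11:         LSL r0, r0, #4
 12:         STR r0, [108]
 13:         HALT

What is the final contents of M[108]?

208

r0=2
r7=2
r6=100
r0=2&7=2
r0=M[100]=5
r0=5|9=13
r6=100+4=104
r7=2+1=3
CMP r7, #6  (cmp 3,6)
BNE again: taken
r0=13&7=5
r0=M[104]=24
r0=24|9=25
r6=104+4=108
r7=3+1=4
CMP r7, #6  (cmp 4,6)
BNE again: taken
r0=25&7=1
r0=M[108]=3
r0=3|9=11
r6=108+4=112
r7=4+1=5
CMP r7, #6  (cmp 5,6)
BNE again: taken
r0=11&7=3
r0=M[112]=5
r0=5|9=13
r6=112+4=116
r7=5+1=6
CMP r7, #6  (cmp 6,6)
BNE again: not taken
r0=13<<4=208
STR r0, [108] → M[108]=208
halt.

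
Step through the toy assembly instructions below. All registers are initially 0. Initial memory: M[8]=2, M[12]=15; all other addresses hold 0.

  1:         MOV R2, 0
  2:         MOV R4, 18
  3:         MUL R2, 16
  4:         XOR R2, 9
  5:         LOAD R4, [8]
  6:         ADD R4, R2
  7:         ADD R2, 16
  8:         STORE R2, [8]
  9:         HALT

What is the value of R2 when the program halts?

after MOV R2, 0: R2=0
after MOV R4, 18: R4=18
after MUL R2, 16: R2=0*16=0
after XOR R2, 9: R2=0^9=9
after LOAD R4, [8]: R4=M[8]=2
after ADD R4, R2: R4=2+9=11
after ADD R2, 16: R2=9+16=25
STORE R2, [8] → M[8]=25
halt.

25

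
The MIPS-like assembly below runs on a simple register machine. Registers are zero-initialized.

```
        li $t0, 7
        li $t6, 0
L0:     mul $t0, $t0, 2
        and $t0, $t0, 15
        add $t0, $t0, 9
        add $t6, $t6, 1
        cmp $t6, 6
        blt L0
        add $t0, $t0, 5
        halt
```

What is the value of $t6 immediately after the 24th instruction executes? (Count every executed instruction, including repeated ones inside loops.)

4

after li $t0, 7: $t0=7
after li $t6, 0: $t6=0
after mul $t0, $t0, 2: $t0=7*2=14
after and $t0, $t0, 15: $t0=14&15=14
after add $t0, $t0, 9: $t0=14+9=23
after add $t6, $t6, 1: $t6=0+1=1
cmp $t6, 6  (cmp 1,6)
blt L0: taken
after mul $t0, $t0, 2: $t0=23*2=46
after and $t0, $t0, 15: $t0=46&15=14
after add $t0, $t0, 9: $t0=14+9=23
after add $t6, $t6, 1: $t6=1+1=2
cmp $t6, 6  (cmp 2,6)
blt L0: taken
after mul $t0, $t0, 2: $t0=23*2=46
after and $t0, $t0, 15: $t0=46&15=14
after add $t0, $t0, 9: $t0=14+9=23
after add $t6, $t6, 1: $t6=2+1=3
cmp $t6, 6  (cmp 3,6)
blt L0: taken
after mul $t0, $t0, 2: $t0=23*2=46
after and $t0, $t0, 15: $t0=46&15=14
after add $t0, $t0, 9: $t0=14+9=23
after add $t6, $t6, 1: $t6=3+1=4
After step 24: $t6 = 4.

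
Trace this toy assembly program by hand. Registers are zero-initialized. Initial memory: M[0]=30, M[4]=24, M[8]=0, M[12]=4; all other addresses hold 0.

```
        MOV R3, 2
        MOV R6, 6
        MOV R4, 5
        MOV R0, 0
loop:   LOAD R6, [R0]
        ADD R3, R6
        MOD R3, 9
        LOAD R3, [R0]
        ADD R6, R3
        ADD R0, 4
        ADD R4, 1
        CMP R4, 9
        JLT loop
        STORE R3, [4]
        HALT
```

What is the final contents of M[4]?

R3=2
R6=6
R4=5
R0=0
R6=M[0]=30
R3=2+30=32
R3=32%9=5
R3=M[0]=30
R6=30+30=60
R0=0+4=4
R4=5+1=6
CMP R4, 9  (cmp 6,9)
JLT loop: taken
R6=M[4]=24
R3=30+24=54
R3=54%9=0
R3=M[4]=24
R6=24+24=48
R0=4+4=8
R4=6+1=7
CMP R4, 9  (cmp 7,9)
JLT loop: taken
R6=M[8]=0
R3=24+0=24
R3=24%9=6
R3=M[8]=0
R6=0+0=0
R0=8+4=12
R4=7+1=8
CMP R4, 9  (cmp 8,9)
JLT loop: taken
R6=M[12]=4
R3=0+4=4
R3=4%9=4
R3=M[12]=4
R6=4+4=8
R0=12+4=16
R4=8+1=9
CMP R4, 9  (cmp 9,9)
JLT loop: not taken
STORE R3, [4] → M[4]=4
halt.

4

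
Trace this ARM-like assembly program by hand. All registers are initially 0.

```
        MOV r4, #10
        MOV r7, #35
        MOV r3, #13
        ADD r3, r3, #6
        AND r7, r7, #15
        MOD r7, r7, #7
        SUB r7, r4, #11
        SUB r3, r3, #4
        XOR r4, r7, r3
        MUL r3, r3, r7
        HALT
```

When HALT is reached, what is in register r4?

after MOV r4, #10: r4=10
after MOV r7, #35: r7=35
after MOV r3, #13: r3=13
after ADD r3, r3, #6: r3=13+6=19
after AND r7, r7, #15: r7=35&15=3
after MOD r7, r7, #7: r7=3%7=3
after SUB r7, r4, #11: r7=10-11=-1
after SUB r3, r3, #4: r3=19-4=15
after XOR r4, r7, r3: r4=(-1)^15=-16
after MUL r3, r3, r7: r3=15*(-1)=-15
halt.

-16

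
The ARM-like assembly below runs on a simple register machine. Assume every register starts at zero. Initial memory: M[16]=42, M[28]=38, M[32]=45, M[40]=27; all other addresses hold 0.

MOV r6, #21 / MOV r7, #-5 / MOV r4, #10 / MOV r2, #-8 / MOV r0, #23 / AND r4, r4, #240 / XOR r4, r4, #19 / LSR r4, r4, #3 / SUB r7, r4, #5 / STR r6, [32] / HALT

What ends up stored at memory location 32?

MOV r6, #21 → r6=21
MOV r7, #-5 → r7=-5
MOV r4, #10 → r4=10
MOV r2, #-8 → r2=-8
MOV r0, #23 → r0=23
AND r4, r4, #240 → r4=10&240=0
XOR r4, r4, #19 → r4=0^19=19
LSR r4, r4, #3 → r4=19>>3=2
SUB r7, r4, #5 → r7=2-5=-3
STR r6, [32] → M[32]=21
halt.

21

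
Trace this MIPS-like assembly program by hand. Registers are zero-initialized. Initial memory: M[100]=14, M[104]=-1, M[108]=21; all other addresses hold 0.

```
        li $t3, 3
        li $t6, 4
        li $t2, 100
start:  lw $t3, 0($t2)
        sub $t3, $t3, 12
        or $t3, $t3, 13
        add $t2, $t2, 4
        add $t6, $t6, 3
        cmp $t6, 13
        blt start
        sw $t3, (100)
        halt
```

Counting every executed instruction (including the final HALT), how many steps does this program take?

$t3=3
$t6=4
$t2=100
$t3=M[100]=14
$t3=14-12=2
$t3=2|13=15
$t2=100+4=104
$t6=4+3=7
cmp $t6, 13  (cmp 7,13)
blt start: taken
$t3=M[104]=-1
$t3=(-1)-12=-13
$t3=(-13)|13=-1
$t2=104+4=108
$t6=7+3=10
cmp $t6, 13  (cmp 10,13)
blt start: taken
$t3=M[108]=21
$t3=21-12=9
$t3=9|13=13
$t2=108+4=112
$t6=10+3=13
cmp $t6, 13  (cmp 13,13)
blt start: not taken
sw $t3, (100) → M[100]=13
halt.
Total executed instructions: 26.

26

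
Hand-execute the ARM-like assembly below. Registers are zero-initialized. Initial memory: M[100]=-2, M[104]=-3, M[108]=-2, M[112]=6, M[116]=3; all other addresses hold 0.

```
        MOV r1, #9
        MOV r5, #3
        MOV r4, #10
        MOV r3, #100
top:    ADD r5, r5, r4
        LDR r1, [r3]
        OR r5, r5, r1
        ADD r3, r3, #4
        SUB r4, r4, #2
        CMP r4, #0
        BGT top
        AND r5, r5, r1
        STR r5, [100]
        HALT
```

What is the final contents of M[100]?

r1=9
r5=3
r4=10
r3=100
r5=3+10=13
r1=M[100]=-2
r5=13|(-2)=-1
r3=100+4=104
r4=10-2=8
CMP r4, #0  (cmp 8,0)
BGT top: taken
r5=(-1)+8=7
r1=M[104]=-3
r5=7|(-3)=-1
r3=104+4=108
r4=8-2=6
CMP r4, #0  (cmp 6,0)
BGT top: taken
r5=(-1)+6=5
r1=M[108]=-2
r5=5|(-2)=-1
r3=108+4=112
r4=6-2=4
CMP r4, #0  (cmp 4,0)
BGT top: taken
r5=(-1)+4=3
r1=M[112]=6
r5=3|6=7
r3=112+4=116
r4=4-2=2
CMP r4, #0  (cmp 2,0)
BGT top: taken
r5=7+2=9
r1=M[116]=3
r5=9|3=11
r3=116+4=120
r4=2-2=0
CMP r4, #0  (cmp 0,0)
BGT top: not taken
r5=11&3=3
STR r5, [100] → M[100]=3
halt.

3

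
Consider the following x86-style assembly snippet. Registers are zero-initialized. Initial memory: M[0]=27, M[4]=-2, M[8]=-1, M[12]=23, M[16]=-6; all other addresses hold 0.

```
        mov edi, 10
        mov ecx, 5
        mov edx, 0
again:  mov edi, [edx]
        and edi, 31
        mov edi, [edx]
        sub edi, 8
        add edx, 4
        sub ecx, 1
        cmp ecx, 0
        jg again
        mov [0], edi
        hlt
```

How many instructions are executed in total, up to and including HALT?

after mov edi, 10: edi=10
after mov ecx, 5: ecx=5
after mov edx, 0: edx=0
after mov edi, [edx]: edi=M[0]=27
after and edi, 31: edi=27&31=27
after mov edi, [edx]: edi=M[0]=27
after sub edi, 8: edi=27-8=19
after add edx, 4: edx=0+4=4
after sub ecx, 1: ecx=5-1=4
cmp ecx, 0  (cmp 4,0)
jg again: taken
after mov edi, [edx]: edi=M[4]=-2
after and edi, 31: edi=(-2)&31=30
after mov edi, [edx]: edi=M[4]=-2
after sub edi, 8: edi=(-2)-8=-10
after add edx, 4: edx=4+4=8
after sub ecx, 1: ecx=4-1=3
cmp ecx, 0  (cmp 3,0)
jg again: taken
after mov edi, [edx]: edi=M[8]=-1
after and edi, 31: edi=(-1)&31=31
after mov edi, [edx]: edi=M[8]=-1
after sub edi, 8: edi=(-1)-8=-9
after add edx, 4: edx=8+4=12
after sub ecx, 1: ecx=3-1=2
cmp ecx, 0  (cmp 2,0)
jg again: taken
after mov edi, [edx]: edi=M[12]=23
after and edi, 31: edi=23&31=23
after mov edi, [edx]: edi=M[12]=23
after sub edi, 8: edi=23-8=15
after add edx, 4: edx=12+4=16
after sub ecx, 1: ecx=2-1=1
cmp ecx, 0  (cmp 1,0)
jg again: taken
after mov edi, [edx]: edi=M[16]=-6
after and edi, 31: edi=(-6)&31=26
after mov edi, [edx]: edi=M[16]=-6
after sub edi, 8: edi=(-6)-8=-14
after add edx, 4: edx=16+4=20
after sub ecx, 1: ecx=1-1=0
cmp ecx, 0  (cmp 0,0)
jg again: not taken
mov [0], edi → M[0]=-14
halt.
Total executed instructions: 45.

45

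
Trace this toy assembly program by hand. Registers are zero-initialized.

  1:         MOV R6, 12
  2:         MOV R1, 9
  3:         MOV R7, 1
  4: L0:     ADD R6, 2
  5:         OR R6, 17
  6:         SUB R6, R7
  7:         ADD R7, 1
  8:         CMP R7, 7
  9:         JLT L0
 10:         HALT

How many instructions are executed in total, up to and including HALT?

R6=12
R1=9
R7=1
R6=12+2=14
R6=14|17=31
R6=31-1=30
R7=1+1=2
CMP R7, 7  (cmp 2,7)
JLT L0: taken
R6=30+2=32
R6=32|17=49
R6=49-2=47
R7=2+1=3
CMP R7, 7  (cmp 3,7)
JLT L0: taken
R6=47+2=49
R6=49|17=49
R6=49-3=46
R7=3+1=4
CMP R7, 7  (cmp 4,7)
JLT L0: taken
R6=46+2=48
R6=48|17=49
R6=49-4=45
R7=4+1=5
CMP R7, 7  (cmp 5,7)
JLT L0: taken
R6=45+2=47
R6=47|17=63
R6=63-5=58
R7=5+1=6
CMP R7, 7  (cmp 6,7)
JLT L0: taken
R6=58+2=60
R6=60|17=61
R6=61-6=55
R7=6+1=7
CMP R7, 7  (cmp 7,7)
JLT L0: not taken
halt.
Total executed instructions: 40.

40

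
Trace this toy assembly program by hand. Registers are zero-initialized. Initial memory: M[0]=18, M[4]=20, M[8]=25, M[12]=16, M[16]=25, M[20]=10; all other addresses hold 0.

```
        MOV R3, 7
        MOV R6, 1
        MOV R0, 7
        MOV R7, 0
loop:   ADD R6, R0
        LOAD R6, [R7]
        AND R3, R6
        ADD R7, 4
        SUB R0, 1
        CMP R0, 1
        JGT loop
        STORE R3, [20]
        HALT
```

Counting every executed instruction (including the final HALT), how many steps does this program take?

after MOV R3, 7: R3=7
after MOV R6, 1: R6=1
after MOV R0, 7: R0=7
after MOV R7, 0: R7=0
after ADD R6, R0: R6=1+7=8
after LOAD R6, [R7]: R6=M[0]=18
after AND R3, R6: R3=7&18=2
after ADD R7, 4: R7=0+4=4
after SUB R0, 1: R0=7-1=6
CMP R0, 1  (cmp 6,1)
JGT loop: taken
after ADD R6, R0: R6=18+6=24
after LOAD R6, [R7]: R6=M[4]=20
after AND R3, R6: R3=2&20=0
after ADD R7, 4: R7=4+4=8
after SUB R0, 1: R0=6-1=5
CMP R0, 1  (cmp 5,1)
JGT loop: taken
after ADD R6, R0: R6=20+5=25
after LOAD R6, [R7]: R6=M[8]=25
after AND R3, R6: R3=0&25=0
after ADD R7, 4: R7=8+4=12
after SUB R0, 1: R0=5-1=4
CMP R0, 1  (cmp 4,1)
JGT loop: taken
after ADD R6, R0: R6=25+4=29
after LOAD R6, [R7]: R6=M[12]=16
after AND R3, R6: R3=0&16=0
after ADD R7, 4: R7=12+4=16
after SUB R0, 1: R0=4-1=3
CMP R0, 1  (cmp 3,1)
JGT loop: taken
after ADD R6, R0: R6=16+3=19
after LOAD R6, [R7]: R6=M[16]=25
after AND R3, R6: R3=0&25=0
after ADD R7, 4: R7=16+4=20
after SUB R0, 1: R0=3-1=2
CMP R0, 1  (cmp 2,1)
JGT loop: taken
after ADD R6, R0: R6=25+2=27
after LOAD R6, [R7]: R6=M[20]=10
after AND R3, R6: R3=0&10=0
after ADD R7, 4: R7=20+4=24
after SUB R0, 1: R0=2-1=1
CMP R0, 1  (cmp 1,1)
JGT loop: not taken
STORE R3, [20] → M[20]=0
halt.
Total executed instructions: 48.

48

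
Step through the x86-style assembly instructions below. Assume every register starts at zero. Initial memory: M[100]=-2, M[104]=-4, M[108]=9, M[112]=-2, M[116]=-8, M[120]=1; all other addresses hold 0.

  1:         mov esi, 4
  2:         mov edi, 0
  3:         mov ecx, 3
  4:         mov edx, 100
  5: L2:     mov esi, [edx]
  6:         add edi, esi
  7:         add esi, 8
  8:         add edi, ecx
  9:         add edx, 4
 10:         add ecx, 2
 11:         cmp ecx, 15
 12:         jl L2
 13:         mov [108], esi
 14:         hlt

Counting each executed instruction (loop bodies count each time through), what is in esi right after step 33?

mov esi, 4 → esi=4
mov edi, 0 → edi=0
mov ecx, 3 → ecx=3
mov edx, 100 → edx=100
mov esi, [edx] → esi=M[100]=-2
add edi, esi → edi=0+(-2)=-2
add esi, 8 → esi=(-2)+8=6
add edi, ecx → edi=(-2)+3=1
add edx, 4 → edx=100+4=104
add ecx, 2 → ecx=3+2=5
cmp ecx, 15  (cmp 5,15)
jl L2: taken
mov esi, [edx] → esi=M[104]=-4
add edi, esi → edi=1+(-4)=-3
add esi, 8 → esi=(-4)+8=4
add edi, ecx → edi=(-3)+5=2
add edx, 4 → edx=104+4=108
add ecx, 2 → ecx=5+2=7
cmp ecx, 15  (cmp 7,15)
jl L2: taken
mov esi, [edx] → esi=M[108]=9
add edi, esi → edi=2+9=11
add esi, 8 → esi=9+8=17
add edi, ecx → edi=11+7=18
add edx, 4 → edx=108+4=112
add ecx, 2 → ecx=7+2=9
cmp ecx, 15  (cmp 9,15)
jl L2: taken
mov esi, [edx] → esi=M[112]=-2
add edi, esi → edi=18+(-2)=16
add esi, 8 → esi=(-2)+8=6
add edi, ecx → edi=16+9=25
add edx, 4 → edx=112+4=116
After step 33: esi = 6.

6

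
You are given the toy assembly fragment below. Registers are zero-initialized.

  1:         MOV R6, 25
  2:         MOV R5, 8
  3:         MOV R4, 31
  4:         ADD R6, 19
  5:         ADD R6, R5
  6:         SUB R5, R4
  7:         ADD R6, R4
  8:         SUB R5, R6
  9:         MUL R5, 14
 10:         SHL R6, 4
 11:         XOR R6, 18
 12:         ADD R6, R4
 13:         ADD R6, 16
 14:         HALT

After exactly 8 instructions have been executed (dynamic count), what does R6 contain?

83

R6=25
R5=8
R4=31
R6=25+19=44
R6=44+8=52
R5=8-31=-23
R6=52+31=83
R5=(-23)-83=-106
After step 8: R6 = 83.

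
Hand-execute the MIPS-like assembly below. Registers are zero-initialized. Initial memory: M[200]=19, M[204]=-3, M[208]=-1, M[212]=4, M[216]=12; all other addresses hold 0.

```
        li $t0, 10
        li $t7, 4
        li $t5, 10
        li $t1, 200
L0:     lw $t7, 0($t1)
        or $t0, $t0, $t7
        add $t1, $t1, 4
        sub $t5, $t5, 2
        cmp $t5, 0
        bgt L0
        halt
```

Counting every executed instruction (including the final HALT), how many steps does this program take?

35

after li $t0, 10: $t0=10
after li $t7, 4: $t7=4
after li $t5, 10: $t5=10
after li $t1, 200: $t1=200
after lw $t7, 0($t1): $t7=M[200]=19
after or $t0, $t0, $t7: $t0=10|19=27
after add $t1, $t1, 4: $t1=200+4=204
after sub $t5, $t5, 2: $t5=10-2=8
cmp $t5, 0  (cmp 8,0)
bgt L0: taken
after lw $t7, 0($t1): $t7=M[204]=-3
after or $t0, $t0, $t7: $t0=27|(-3)=-1
after add $t1, $t1, 4: $t1=204+4=208
after sub $t5, $t5, 2: $t5=8-2=6
cmp $t5, 0  (cmp 6,0)
bgt L0: taken
after lw $t7, 0($t1): $t7=M[208]=-1
after or $t0, $t0, $t7: $t0=(-1)|(-1)=-1
after add $t1, $t1, 4: $t1=208+4=212
after sub $t5, $t5, 2: $t5=6-2=4
cmp $t5, 0  (cmp 4,0)
bgt L0: taken
after lw $t7, 0($t1): $t7=M[212]=4
after or $t0, $t0, $t7: $t0=(-1)|4=-1
after add $t1, $t1, 4: $t1=212+4=216
after sub $t5, $t5, 2: $t5=4-2=2
cmp $t5, 0  (cmp 2,0)
bgt L0: taken
after lw $t7, 0($t1): $t7=M[216]=12
after or $t0, $t0, $t7: $t0=(-1)|12=-1
after add $t1, $t1, 4: $t1=216+4=220
after sub $t5, $t5, 2: $t5=2-2=0
cmp $t5, 0  (cmp 0,0)
bgt L0: not taken
halt.
Total executed instructions: 35.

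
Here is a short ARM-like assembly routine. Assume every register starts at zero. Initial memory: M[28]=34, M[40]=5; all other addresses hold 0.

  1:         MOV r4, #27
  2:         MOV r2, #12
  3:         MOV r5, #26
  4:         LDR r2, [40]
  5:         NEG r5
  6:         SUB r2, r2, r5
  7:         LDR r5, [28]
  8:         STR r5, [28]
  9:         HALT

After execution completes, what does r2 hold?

r4=27
r2=12
r5=26
r2=M[40]=5
r5=-(26)=-26
r2=5-(-26)=31
r5=M[28]=34
STR r5, [28] → M[28]=34
halt.

31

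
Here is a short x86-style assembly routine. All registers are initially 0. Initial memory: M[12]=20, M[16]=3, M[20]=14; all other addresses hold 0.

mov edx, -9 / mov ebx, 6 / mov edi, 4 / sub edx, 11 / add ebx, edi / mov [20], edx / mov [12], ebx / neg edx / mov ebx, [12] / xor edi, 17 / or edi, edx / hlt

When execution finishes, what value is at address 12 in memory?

10

mov edx, -9 → edx=-9
mov ebx, 6 → ebx=6
mov edi, 4 → edi=4
sub edx, 11 → edx=(-9)-11=-20
add ebx, edi → ebx=6+4=10
mov [20], edx → M[20]=-20
mov [12], ebx → M[12]=10
neg edx → edx=-(-20)=20
mov ebx, [12] → ebx=M[12]=10
xor edi, 17 → edi=4^17=21
or edi, edx → edi=21|20=21
halt.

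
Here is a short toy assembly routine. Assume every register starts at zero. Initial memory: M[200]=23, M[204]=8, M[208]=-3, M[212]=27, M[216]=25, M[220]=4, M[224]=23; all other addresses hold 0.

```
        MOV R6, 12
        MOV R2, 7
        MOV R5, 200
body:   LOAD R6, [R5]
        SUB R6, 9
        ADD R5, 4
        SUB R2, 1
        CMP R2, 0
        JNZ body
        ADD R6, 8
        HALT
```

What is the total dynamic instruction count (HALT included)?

47

after MOV R6, 12: R6=12
after MOV R2, 7: R2=7
after MOV R5, 200: R5=200
after LOAD R6, [R5]: R6=M[200]=23
after SUB R6, 9: R6=23-9=14
after ADD R5, 4: R5=200+4=204
after SUB R2, 1: R2=7-1=6
CMP R2, 0  (cmp 6,0)
JNZ body: taken
after LOAD R6, [R5]: R6=M[204]=8
after SUB R6, 9: R6=8-9=-1
after ADD R5, 4: R5=204+4=208
after SUB R2, 1: R2=6-1=5
CMP R2, 0  (cmp 5,0)
JNZ body: taken
after LOAD R6, [R5]: R6=M[208]=-3
after SUB R6, 9: R6=(-3)-9=-12
after ADD R5, 4: R5=208+4=212
after SUB R2, 1: R2=5-1=4
CMP R2, 0  (cmp 4,0)
JNZ body: taken
after LOAD R6, [R5]: R6=M[212]=27
after SUB R6, 9: R6=27-9=18
after ADD R5, 4: R5=212+4=216
after SUB R2, 1: R2=4-1=3
CMP R2, 0  (cmp 3,0)
JNZ body: taken
after LOAD R6, [R5]: R6=M[216]=25
after SUB R6, 9: R6=25-9=16
after ADD R5, 4: R5=216+4=220
after SUB R2, 1: R2=3-1=2
CMP R2, 0  (cmp 2,0)
JNZ body: taken
after LOAD R6, [R5]: R6=M[220]=4
after SUB R6, 9: R6=4-9=-5
after ADD R5, 4: R5=220+4=224
after SUB R2, 1: R2=2-1=1
CMP R2, 0  (cmp 1,0)
JNZ body: taken
after LOAD R6, [R5]: R6=M[224]=23
after SUB R6, 9: R6=23-9=14
after ADD R5, 4: R5=224+4=228
after SUB R2, 1: R2=1-1=0
CMP R2, 0  (cmp 0,0)
JNZ body: not taken
after ADD R6, 8: R6=14+8=22
halt.
Total executed instructions: 47.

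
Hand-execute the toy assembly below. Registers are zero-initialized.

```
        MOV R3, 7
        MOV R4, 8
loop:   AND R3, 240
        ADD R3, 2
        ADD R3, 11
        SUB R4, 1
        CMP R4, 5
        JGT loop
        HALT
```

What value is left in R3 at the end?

after MOV R3, 7: R3=7
after MOV R4, 8: R4=8
after AND R3, 240: R3=7&240=0
after ADD R3, 2: R3=0+2=2
after ADD R3, 11: R3=2+11=13
after SUB R4, 1: R4=8-1=7
CMP R4, 5  (cmp 7,5)
JGT loop: taken
after AND R3, 240: R3=13&240=0
after ADD R3, 2: R3=0+2=2
after ADD R3, 11: R3=2+11=13
after SUB R4, 1: R4=7-1=6
CMP R4, 5  (cmp 6,5)
JGT loop: taken
after AND R3, 240: R3=13&240=0
after ADD R3, 2: R3=0+2=2
after ADD R3, 11: R3=2+11=13
after SUB R4, 1: R4=6-1=5
CMP R4, 5  (cmp 5,5)
JGT loop: not taken
halt.

13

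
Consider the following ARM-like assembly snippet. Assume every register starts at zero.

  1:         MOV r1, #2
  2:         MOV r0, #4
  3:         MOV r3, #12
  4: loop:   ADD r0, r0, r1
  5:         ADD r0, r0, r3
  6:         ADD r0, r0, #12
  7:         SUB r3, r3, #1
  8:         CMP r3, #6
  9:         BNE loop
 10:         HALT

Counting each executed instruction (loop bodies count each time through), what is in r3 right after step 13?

10

MOV r1, #2 → r1=2
MOV r0, #4 → r0=4
MOV r3, #12 → r3=12
ADD r0, r0, r1 → r0=4+2=6
ADD r0, r0, r3 → r0=6+12=18
ADD r0, r0, #12 → r0=18+12=30
SUB r3, r3, #1 → r3=12-1=11
CMP r3, #6  (cmp 11,6)
BNE loop: taken
ADD r0, r0, r1 → r0=30+2=32
ADD r0, r0, r3 → r0=32+11=43
ADD r0, r0, #12 → r0=43+12=55
SUB r3, r3, #1 → r3=11-1=10
After step 13: r3 = 10.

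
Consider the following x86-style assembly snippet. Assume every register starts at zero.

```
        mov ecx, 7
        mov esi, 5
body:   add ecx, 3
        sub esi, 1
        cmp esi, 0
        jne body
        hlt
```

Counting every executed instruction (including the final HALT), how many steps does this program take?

23

ecx=7
esi=5
ecx=7+3=10
esi=5-1=4
cmp esi, 0  (cmp 4,0)
jne body: taken
ecx=10+3=13
esi=4-1=3
cmp esi, 0  (cmp 3,0)
jne body: taken
ecx=13+3=16
esi=3-1=2
cmp esi, 0  (cmp 2,0)
jne body: taken
ecx=16+3=19
esi=2-1=1
cmp esi, 0  (cmp 1,0)
jne body: taken
ecx=19+3=22
esi=1-1=0
cmp esi, 0  (cmp 0,0)
jne body: not taken
halt.
Total executed instructions: 23.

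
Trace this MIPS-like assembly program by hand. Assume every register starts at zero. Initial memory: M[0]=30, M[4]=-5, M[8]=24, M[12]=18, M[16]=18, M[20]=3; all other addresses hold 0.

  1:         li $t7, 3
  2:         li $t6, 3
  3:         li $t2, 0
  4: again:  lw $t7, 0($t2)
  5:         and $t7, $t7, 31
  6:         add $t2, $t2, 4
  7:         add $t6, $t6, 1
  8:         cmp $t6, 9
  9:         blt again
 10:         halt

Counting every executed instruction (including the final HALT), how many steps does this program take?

40

after li $t7, 3: $t7=3
after li $t6, 3: $t6=3
after li $t2, 0: $t2=0
after lw $t7, 0($t2): $t7=M[0]=30
after and $t7, $t7, 31: $t7=30&31=30
after add $t2, $t2, 4: $t2=0+4=4
after add $t6, $t6, 1: $t6=3+1=4
cmp $t6, 9  (cmp 4,9)
blt again: taken
after lw $t7, 0($t2): $t7=M[4]=-5
after and $t7, $t7, 31: $t7=(-5)&31=27
after add $t2, $t2, 4: $t2=4+4=8
after add $t6, $t6, 1: $t6=4+1=5
cmp $t6, 9  (cmp 5,9)
blt again: taken
after lw $t7, 0($t2): $t7=M[8]=24
after and $t7, $t7, 31: $t7=24&31=24
after add $t2, $t2, 4: $t2=8+4=12
after add $t6, $t6, 1: $t6=5+1=6
cmp $t6, 9  (cmp 6,9)
blt again: taken
after lw $t7, 0($t2): $t7=M[12]=18
after and $t7, $t7, 31: $t7=18&31=18
after add $t2, $t2, 4: $t2=12+4=16
after add $t6, $t6, 1: $t6=6+1=7
cmp $t6, 9  (cmp 7,9)
blt again: taken
after lw $t7, 0($t2): $t7=M[16]=18
after and $t7, $t7, 31: $t7=18&31=18
after add $t2, $t2, 4: $t2=16+4=20
after add $t6, $t6, 1: $t6=7+1=8
cmp $t6, 9  (cmp 8,9)
blt again: taken
after lw $t7, 0($t2): $t7=M[20]=3
after and $t7, $t7, 31: $t7=3&31=3
after add $t2, $t2, 4: $t2=20+4=24
after add $t6, $t6, 1: $t6=8+1=9
cmp $t6, 9  (cmp 9,9)
blt again: not taken
halt.
Total executed instructions: 40.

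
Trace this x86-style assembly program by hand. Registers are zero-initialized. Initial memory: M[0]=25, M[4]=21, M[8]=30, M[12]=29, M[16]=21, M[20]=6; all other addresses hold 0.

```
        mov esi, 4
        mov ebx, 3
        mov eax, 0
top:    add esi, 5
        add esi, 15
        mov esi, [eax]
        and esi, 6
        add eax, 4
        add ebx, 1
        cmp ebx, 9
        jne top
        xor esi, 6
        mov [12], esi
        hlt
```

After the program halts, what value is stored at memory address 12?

mov esi, 4 → esi=4
mov ebx, 3 → ebx=3
mov eax, 0 → eax=0
add esi, 5 → esi=4+5=9
add esi, 15 → esi=9+15=24
mov esi, [eax] → esi=M[0]=25
and esi, 6 → esi=25&6=0
add eax, 4 → eax=0+4=4
add ebx, 1 → ebx=3+1=4
cmp ebx, 9  (cmp 4,9)
jne top: taken
add esi, 5 → esi=0+5=5
add esi, 15 → esi=5+15=20
mov esi, [eax] → esi=M[4]=21
and esi, 6 → esi=21&6=4
add eax, 4 → eax=4+4=8
add ebx, 1 → ebx=4+1=5
cmp ebx, 9  (cmp 5,9)
jne top: taken
add esi, 5 → esi=4+5=9
add esi, 15 → esi=9+15=24
mov esi, [eax] → esi=M[8]=30
and esi, 6 → esi=30&6=6
add eax, 4 → eax=8+4=12
add ebx, 1 → ebx=5+1=6
cmp ebx, 9  (cmp 6,9)
jne top: taken
add esi, 5 → esi=6+5=11
add esi, 15 → esi=11+15=26
mov esi, [eax] → esi=M[12]=29
and esi, 6 → esi=29&6=4
add eax, 4 → eax=12+4=16
add ebx, 1 → ebx=6+1=7
cmp ebx, 9  (cmp 7,9)
jne top: taken
add esi, 5 → esi=4+5=9
add esi, 15 → esi=9+15=24
mov esi, [eax] → esi=M[16]=21
and esi, 6 → esi=21&6=4
add eax, 4 → eax=16+4=20
add ebx, 1 → ebx=7+1=8
cmp ebx, 9  (cmp 8,9)
jne top: taken
add esi, 5 → esi=4+5=9
add esi, 15 → esi=9+15=24
mov esi, [eax] → esi=M[20]=6
and esi, 6 → esi=6&6=6
add eax, 4 → eax=20+4=24
add ebx, 1 → ebx=8+1=9
cmp ebx, 9  (cmp 9,9)
jne top: not taken
xor esi, 6 → esi=6^6=0
mov [12], esi → M[12]=0
halt.

0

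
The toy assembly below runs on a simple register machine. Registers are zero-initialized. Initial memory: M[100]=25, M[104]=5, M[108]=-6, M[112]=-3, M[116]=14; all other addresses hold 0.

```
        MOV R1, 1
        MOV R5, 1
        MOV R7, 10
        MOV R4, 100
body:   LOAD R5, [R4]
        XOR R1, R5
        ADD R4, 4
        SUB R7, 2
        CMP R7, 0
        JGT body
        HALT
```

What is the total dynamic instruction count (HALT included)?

35

R1=1
R5=1
R7=10
R4=100
R5=M[100]=25
R1=1^25=24
R4=100+4=104
R7=10-2=8
CMP R7, 0  (cmp 8,0)
JGT body: taken
R5=M[104]=5
R1=24^5=29
R4=104+4=108
R7=8-2=6
CMP R7, 0  (cmp 6,0)
JGT body: taken
R5=M[108]=-6
R1=29^(-6)=-25
R4=108+4=112
R7=6-2=4
CMP R7, 0  (cmp 4,0)
JGT body: taken
R5=M[112]=-3
R1=(-25)^(-3)=26
R4=112+4=116
R7=4-2=2
CMP R7, 0  (cmp 2,0)
JGT body: taken
R5=M[116]=14
R1=26^14=20
R4=116+4=120
R7=2-2=0
CMP R7, 0  (cmp 0,0)
JGT body: not taken
halt.
Total executed instructions: 35.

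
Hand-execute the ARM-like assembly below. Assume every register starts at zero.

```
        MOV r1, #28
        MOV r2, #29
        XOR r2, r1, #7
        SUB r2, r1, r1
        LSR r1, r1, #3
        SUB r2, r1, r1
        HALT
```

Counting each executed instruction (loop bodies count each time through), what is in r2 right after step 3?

27

r1=28
r2=29
r2=28^7=27
After step 3: r2 = 27.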